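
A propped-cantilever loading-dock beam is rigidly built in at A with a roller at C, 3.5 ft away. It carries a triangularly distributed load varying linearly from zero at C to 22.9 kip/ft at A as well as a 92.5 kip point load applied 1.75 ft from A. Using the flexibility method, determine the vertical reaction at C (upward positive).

R_C = 36.92 kip

Choose R_C as the redundant. The primary structure is the cantilever fixed at A.
Primary-structure tip deflection at C by superposition:
  triangular load, peak 22.9 at the fixed end: w₀L⁴/(30EI) = 114.5/EI
  point load 92.5 at a = 1.75: Pa²(3L − a)/(6EI) = 413.1/EI
  δ_0 = 527.7/EI
Flexibility coefficient — unit upward force at C: δ_{CC} = L³/(3EI) = 14.29/EI.
The prop prevents deflection at C: R_C = δ_0/δ_{CC} = 527.7/14.29 = 36.92 kip.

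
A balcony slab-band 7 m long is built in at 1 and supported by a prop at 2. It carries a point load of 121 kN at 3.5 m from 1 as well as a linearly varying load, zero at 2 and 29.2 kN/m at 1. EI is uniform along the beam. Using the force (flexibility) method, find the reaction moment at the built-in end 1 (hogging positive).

M_1 = 254.2 kN·m

Choose R_2 as the redundant. The primary structure is the cantilever fixed at 1.
Deflection at 2 on the released cantilever, summing each load's contribution:
  point load 121 at a = 3.5: Pa²(3L − a)/(6EI) = 4323/EI
  triangular load, peak 29.2 at the fixed end: w₀L⁴/(30EI) = 2337/EI
  δ_0 = 6660/EI
Flexibility coefficient — unit upward force at 2: δ_{22} = L³/(3EI) = 114.3/EI.
The prop prevents deflection at 2: R_2 = δ_0/δ_{22} = 6660/114.3 = 58.25 kN.
Moment equilibrium about 1: M_1 = Σ(load moments about 1) − R_2·L = 662 − 58.25×7 = 254.2 kN·m.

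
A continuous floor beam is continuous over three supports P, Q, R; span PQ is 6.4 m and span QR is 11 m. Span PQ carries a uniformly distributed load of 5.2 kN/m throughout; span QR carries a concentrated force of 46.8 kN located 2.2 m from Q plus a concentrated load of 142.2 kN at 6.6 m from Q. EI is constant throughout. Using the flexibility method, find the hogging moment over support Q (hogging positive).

M_Q = 222.8 kN·m

Take M_Q as the redundant. Released structure: two simple spans PQ and QR with a hinge at Q.
End slopes at the hinge Q, treating each span as simply supported:
  span PQ: UDL 5.2: wL³/(24EI) = 56.8/EI
  span QR: point load 46.8 at a = 2.2: Pab(L + b)/(6LEI) = 271.8/EI
  span QR: point load 142.2 at a = 6.6: Pab(L + b)/(6LEI) = 963.5/EI
  relative rotation θ_0 = (56.8 + 1235)/EI = 1292/EI
A unit hogging moment at Q produces rotation L₁/(3EI) + L₂/(3EI) = 5.8/EI.
Compatibility: M_Q·(L₁+L₂)/(3EI) = θ_0, giving M_Q = 222.8 kN·m (hogging).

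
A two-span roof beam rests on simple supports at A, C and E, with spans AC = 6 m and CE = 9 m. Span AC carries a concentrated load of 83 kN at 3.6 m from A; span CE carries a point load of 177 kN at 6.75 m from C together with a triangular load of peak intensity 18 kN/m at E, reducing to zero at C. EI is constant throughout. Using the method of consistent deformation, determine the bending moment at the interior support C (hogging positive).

Release continuity at C by inserting a hinge; the redundant is the internal moment M_C. The primary structure is two simply-supported spans AC and CE.
Discontinuity in slope at C on the released structure — sum the simple-span end rotations:
  span AC: point load 83 at a = 3.6: Pab(L + a)/(6LEI) = 191.2/EI
  span CE: point load 177 at a = 6.75: Pab(L + b)/(6LEI) = 560/EI
  span CE: triangular load, peak 18: 7w₀L³/(360EI) = 255.2/EI
  relative rotation θ_0 = (191.2 + 815.2)/EI = 1006/EI
A unit hogging moment at C produces rotation L₁/(3EI) + L₂/(3EI) = 5/EI.
Slope continuity at C: θ_0 = M_C·5/EI, so M_C = 1006/5 = 201.3 kN·m (hogging).

M_C = 201.3 kN·m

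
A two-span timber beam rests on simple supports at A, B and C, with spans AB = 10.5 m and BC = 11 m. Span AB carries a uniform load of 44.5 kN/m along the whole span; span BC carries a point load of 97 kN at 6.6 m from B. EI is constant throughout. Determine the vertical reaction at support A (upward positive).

R_A = 196.4 kN

Release continuity at B by inserting a hinge; the redundant is the internal moment M_B. The primary structure is two simply-supported spans AB and BC.
End slopes at the hinge B, treating each span as simply supported:
  span AB: UDL 44.5: wL³/(24EI) = 2146/EI
  span BC: point load 97 at a = 6.6: Pab(L + b)/(6LEI) = 657.3/EI
  relative rotation θ_0 = (2146 + 657.3)/EI = 2804/EI
A unit hogging moment at B produces rotation L₁/(3EI) + L₂/(3EI) = 7.167/EI.
Slope continuity at B: θ_0 = M_B·7.167/EI, so M_B = 2804/7.167 = 391.2 kN·m (hogging).
Span AB, ΣM about A with M_B applied at B: R_B^{AB}·10.5 = 2453 + 391.2, so R_B^{AB} = 270.9 kN and R_A = 467.2 − 270.9 = 196.4 kN.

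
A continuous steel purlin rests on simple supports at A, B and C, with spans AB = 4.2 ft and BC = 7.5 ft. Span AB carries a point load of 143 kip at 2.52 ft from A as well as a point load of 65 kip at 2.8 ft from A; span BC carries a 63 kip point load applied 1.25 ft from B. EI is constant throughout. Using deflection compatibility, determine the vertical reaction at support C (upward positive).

Insert a hinge at B; M_B is the redundant, and each span becomes simply supported.
End slopes at the hinge B, treating each span as simply supported:
  span AB: point load 143 at a = 2.52: Pab(L + a)/(6LEI) = 161.4/EI
  span AB: point load 65 at a = 2.8: Pab(L + a)/(6LEI) = 70.78/EI
  span BC: point load 63 at a = 1.25: Pab(L + b)/(6LEI) = 150.4/EI
  relative rotation θ_0 = (232.2 + 150.4)/EI = 382.6/EI
A unit hogging moment at B produces rotation L₁/(3EI) + L₂/(3EI) = 3.9/EI.
Slope continuity at B: θ_0 = M_B·3.9/EI, so M_B = 382.6/3.9 = 98.11 kip·ft (hogging).
Span BC, ΣM about C: R_B^{BC}·7.5 = 393.8 + 98.11, so R_B^{BC} = 65.58 kip and R_C = 63 − 65.58 = -2.581 kip.

R_C = -2.581 kip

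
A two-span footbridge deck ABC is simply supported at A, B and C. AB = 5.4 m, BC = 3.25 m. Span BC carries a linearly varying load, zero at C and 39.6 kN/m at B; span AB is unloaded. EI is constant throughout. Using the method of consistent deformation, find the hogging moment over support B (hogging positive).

M_B = 10.48 kN·m

Release continuity at B by inserting a hinge; the redundant is the internal moment M_B. The primary structure is two simply-supported spans AB and BC.
End slopes at the hinge B, treating each span as simply supported:
  span BC: triangular load, peak 39.6: w₀L³/(45EI) = 30.21/EI
  relative rotation θ_0 = (0 + 30.21)/EI = 30.21/EI
A unit hogging moment at B produces rotation L₁/(3EI) + L₂/(3EI) = 2.883/EI.
Slope continuity at B: θ_0 = M_B·2.883/EI, so M_B = 30.21/2.883 = 10.48 kN·m (hogging).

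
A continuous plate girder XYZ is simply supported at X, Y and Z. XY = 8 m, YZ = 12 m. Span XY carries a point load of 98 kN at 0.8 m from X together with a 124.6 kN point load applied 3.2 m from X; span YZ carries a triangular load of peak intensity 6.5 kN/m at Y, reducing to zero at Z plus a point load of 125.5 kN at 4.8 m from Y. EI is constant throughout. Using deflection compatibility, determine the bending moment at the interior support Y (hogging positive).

Release continuity at Y by inserting a hinge; the redundant is the internal moment M_Y. The primary structure is two simply-supported spans XY and YZ.
Discontinuity in slope at Y on the released structure — sum the simple-span end rotations:
  span XY: point load 98 at a = 0.8: Pab(L + a)/(6LEI) = 103.5/EI
  span XY: point load 124.6 at a = 3.2: Pab(L + a)/(6LEI) = 446.6/EI
  span YZ: triangular load, peak 6.5: w₀L³/(45EI) = 249.6/EI
  span YZ: point load 125.5 at a = 4.8: Pab(L + b)/(6LEI) = 1157/EI
  relative rotation θ_0 = (550.1 + 1406)/EI = 1956/EI
A unit hogging moment at Y produces rotation L₁/(3EI) + L₂/(3EI) = 6.667/EI.
Slope continuity at Y: θ_0 = M_Y·6.667/EI, so M_Y = 1956/6.667 = 293.4 kN·m (hogging).

M_Y = 293.4 kN·m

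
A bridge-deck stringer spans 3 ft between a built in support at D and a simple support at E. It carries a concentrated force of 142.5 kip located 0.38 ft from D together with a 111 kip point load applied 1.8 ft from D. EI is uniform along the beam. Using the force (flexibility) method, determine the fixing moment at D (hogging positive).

Release the roller at E. Primary structure: cantilever fixed at D.
Primary-structure tip deflection at E by superposition:
  point load 142.5 at a = 0.38: Pa²(3L − a)/(6EI) = 29.56/EI
  point load 111 at a = 1.8: Pa²(3L − a)/(6EI) = 431.6/EI
  δ_0 = 461.1/EI
Tip deflection under a unit load at E: L³/(3EI) = 9/EI.
The prop prevents deflection at E: R_E = δ_0/δ_{EE} = 461.1/9 = 51.24 kip.
Moment equilibrium about D: M_D = Σ(load moments about D) − R_E·L = 253.9 − 51.24×3 = 100.2 kip·ft.

M_D = 100.2 kip·ft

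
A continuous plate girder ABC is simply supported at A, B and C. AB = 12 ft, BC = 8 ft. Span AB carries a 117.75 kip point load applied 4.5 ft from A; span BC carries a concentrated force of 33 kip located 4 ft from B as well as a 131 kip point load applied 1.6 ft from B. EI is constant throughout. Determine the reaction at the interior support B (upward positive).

R_B = 210.6 kip

Take M_B as the redundant. Released structure: two simple spans AB and BC with a hinge at B.
Rotations at B on the released spans (each span's end-slope, ×1/EI):
  span AB: point load 117.75 at a = 4.5: Pab(L + a)/(6LEI) = 910.7/EI
  span BC: point load 33 at a = 4: Pab(L + b)/(6LEI) = 132/EI
  span BC: point load 131 at a = 1.6: Pab(L + b)/(6LEI) = 402.4/EI
  relative rotation θ_0 = (910.7 + 534.4)/EI = 1445/EI
A unit hogging moment at B produces rotation L₁/(3EI) + L₂/(3EI) = 6.667/EI.
Slope continuity at B: θ_0 = M_B·6.667/EI, so M_B = 1445/6.667 = 216.8 kip·ft (hogging).
Span AB, ΣM about A with M_B applied at B: R_B^{AB}·12 = 529.9 + 216.8, so R_B^{AB} = 62.22 kip and R_A = 117.8 − 62.22 = 55.53 kip.
Span BC, ΣM about C: R_B^{BC}·8 = 970.4 + 216.8, so R_B^{BC} = 148.4 kip and R_C = 164 − 148.4 = 15.6 kip.
R_B = 62.22 + 148.4 = 210.6 kip.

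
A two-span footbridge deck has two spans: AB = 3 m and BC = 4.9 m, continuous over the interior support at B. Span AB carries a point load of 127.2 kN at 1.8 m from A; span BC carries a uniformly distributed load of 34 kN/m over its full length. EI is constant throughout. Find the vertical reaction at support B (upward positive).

R_B = 208.6 kN

Insert a hinge at B; M_B is the redundant, and each span becomes simply supported.
Discontinuity in slope at B on the released structure — sum the simple-span end rotations:
  span AB: point load 127.2 at a = 1.8: Pab(L + a)/(6LEI) = 73.27/EI
  span BC: UDL 34: wL³/(24EI) = 166.7/EI
  relative rotation θ_0 = (73.27 + 166.7)/EI = 239.9/EI
A unit hogging moment at B produces rotation L₁/(3EI) + L₂/(3EI) = 2.633/EI.
Compatibility: M_B·(L₁+L₂)/(3EI) = θ_0, giving M_B = 91.12 kN·m (hogging).
Span AB, ΣM about A with M_B applied at B: R_B^{AB}·3 = 229 + 91.12, so R_B^{AB} = 106.7 kN and R_A = 127.2 − 106.7 = 20.51 kN.
Span BC, ΣM about C: R_B^{BC}·4.9 = 408.2 + 91.12, so R_B^{BC} = 101.9 kN and R_C = 166.6 − 101.9 = 64.71 kN.
R_B = 106.7 + 101.9 = 208.6 kN.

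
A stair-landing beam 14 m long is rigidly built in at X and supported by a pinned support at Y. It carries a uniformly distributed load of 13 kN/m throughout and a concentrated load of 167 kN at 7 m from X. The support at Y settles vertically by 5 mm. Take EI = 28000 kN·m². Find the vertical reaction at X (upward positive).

R_X = 228.7 kN

Take the reaction at Y as the redundant and release it; the primary structure is a cantilever fixed at X.
Downward deflection at the released point Y due to the loads:
  UDL 13: wL⁴/(8EI) = 62426/EI
  point load 167 at a = 7: Pa²(3L − a)/(6EI) = 47734/EI
  δ_0 = 110160/EI
Flexibility coefficient — unit upward force at Y: δ_{YY} = L³/(3EI) = 914.7/EI.
With EI = 28000 kN·m²: δ_0 = 3.9343 m and δ_{YY} = 0.032667 m/kN.
Compatibility — the beam at Y must follow the support down by 0.005 m: δ_0 − R_Y·δ_{YY} = 0.005, so R_Y = (3.9343 − 0.005)/0.032667 = 120.3 kN.
Vertical equilibrium: R_X = ΣP − R_Y = 349 − 120.3 = 228.7 kN.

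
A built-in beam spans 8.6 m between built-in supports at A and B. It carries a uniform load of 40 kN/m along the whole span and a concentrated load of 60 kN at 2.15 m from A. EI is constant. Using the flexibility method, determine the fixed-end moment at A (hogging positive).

Release both end moments; the primary structure is a simply-supported span AB with redundants M_A and M_B.
Simple-span end rotations at A and B under the given loads:
  at A: UDL 40: wL³/(24EI) = 1060/EI
  at B: UDL 40: wL³/(24EI) = 1060/EI
  at A: point load 60 at a = 2.15: Pab(L + b)/(6LEI) = 242.7/EI
  at B: point load 60 at a = 2.15: Pab(L + a)/(6LEI) = 173.3/EI
  θ_A0 = 1303/EI,  θ_B0 = 1233/EI
Flexibility coefficients: a unit moment at one end gives L/(3EI) there and L/(6EI) at the far end, so f₁₁ = f₂₂ = 2.867/EI and f₁₂ = f₂₁ = 1.433/EI.
Compatibility — zero rotation at each built-in end:
  2.867 M_A + 1.433 M_B = 1303
  1.433 M_A + 2.867 M_B = 1233
Solving the pair gives M_A = 319.1 kN·m and M_B = 270.7 kN·m (hogging).

M_A = 319.1 kN·m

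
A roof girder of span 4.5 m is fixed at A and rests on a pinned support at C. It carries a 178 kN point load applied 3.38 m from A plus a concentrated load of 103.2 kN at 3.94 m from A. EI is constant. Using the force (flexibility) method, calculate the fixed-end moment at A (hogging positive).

Choose R_C as the redundant. The primary structure is the cantilever fixed at A.
Deflection at C on the released cantilever, summing each load's contribution:
  point load 178 at a = 3.38: Pa²(3L − a)/(6EI) = 3430/EI
  point load 103.2 at a = 3.94: Pa²(3L − a)/(6EI) = 2553/EI
  δ_0 = 5982/EI
Tip deflection under a unit load at C: L³/(3EI) = 30.38/EI.
The prop prevents deflection at C: R_C = δ_0/δ_{CC} = 5982/30.38 = 197 kN.
Moment equilibrium about A: M_A = Σ(load moments about A) − R_C·L = 1008 − 197×4.5 = 122 kN·m.

M_A = 122 kN·m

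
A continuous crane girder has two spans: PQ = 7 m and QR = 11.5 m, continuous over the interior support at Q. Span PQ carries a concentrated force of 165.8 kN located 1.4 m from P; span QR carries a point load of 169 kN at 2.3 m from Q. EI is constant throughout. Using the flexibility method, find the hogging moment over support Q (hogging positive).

M_Q = 216.1 kN·m

Release continuity at Q by inserting a hinge; the redundant is the internal moment M_Q. The primary structure is two simply-supported spans PQ and QR.
Rotations at Q on the released spans (each span's end-slope, ×1/EI):
  span PQ: point load 165.8 at a = 1.4: Pab(L + a)/(6LEI) = 260/EI
  span QR: point load 169 at a = 2.3: Pab(L + b)/(6LEI) = 1073/EI
  relative rotation θ_0 = (260 + 1073)/EI = 1333/EI
A unit hogging moment at Q produces rotation L₁/(3EI) + L₂/(3EI) = 6.167/EI.
Slope continuity at Q: θ_0 = M_Q·6.167/EI, so M_Q = 1333/6.167 = 216.1 kN·m (hogging).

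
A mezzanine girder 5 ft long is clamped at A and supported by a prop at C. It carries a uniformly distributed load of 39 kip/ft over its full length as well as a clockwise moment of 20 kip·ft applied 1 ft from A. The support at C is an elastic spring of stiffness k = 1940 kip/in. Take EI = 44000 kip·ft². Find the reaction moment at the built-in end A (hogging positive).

M_A = 147.4 kip·ft

Choose R_C as the redundant. The primary structure is the cantilever fixed at A.
Primary-structure tip deflection at C by superposition:
  UDL 39: wL⁴/(8EI) = 3047/EI
  clockwise couple 20 at a = 1: M₀a(2L − a)/(2EI) = 90/EI
  δ_0 = 3137/EI
Flexibility coefficient — unit upward force at C: δ_{CC} = L³/(3EI) = 41.67/EI.
With EI = 44000 kip·ft²: δ_0 = 0.071293 ft and δ_{CC} = 0.000947 ft/kip.
Compatibility — the spring shortens by R_C/k under the reaction it provides: δ_0 − R_C·δ_{CC} = R_C/k. With 1/k = 1/(1940×12) ft/kip = 0.000043 ft/kip, R_C = δ_0 / (δ_{CC} + 1/k) = 0.071293 / (0.000947 + 0.000043) = 72.02 kip.
Moment equilibrium about A: M_A = Σ(load moments about A) − R_C·L = 507.5 − 72.02×5 = 147.4 kip·ft.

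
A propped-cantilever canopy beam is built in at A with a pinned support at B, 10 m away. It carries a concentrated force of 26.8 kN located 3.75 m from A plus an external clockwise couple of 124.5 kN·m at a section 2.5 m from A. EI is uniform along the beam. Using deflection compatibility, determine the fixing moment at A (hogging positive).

M_A = 93.83 kN·m

Take the reaction at B as the redundant and release it; the primary structure is a cantilever fixed at A.
Downward deflection at the released point B due to the loads:
  point load 26.8 at a = 3.75: Pa²(3L − a)/(6EI) = 1649/EI
  clockwise couple 124.5 at a = 2.5: M₀a(2L − a)/(2EI) = 2723/EI
  δ_0 = 4372/EI
Flexibility coefficient — unit upward force at B: δ_{BB} = L³/(3EI) = 333.3/EI.
The prop prevents deflection at B: R_B = δ_0/δ_{BB} = 4372/333.3 = 13.12 kN.
Moment equilibrium about A: M_A = Σ(load moments about A) − R_B·L = 225 − 13.12×10 = 93.83 kN·m.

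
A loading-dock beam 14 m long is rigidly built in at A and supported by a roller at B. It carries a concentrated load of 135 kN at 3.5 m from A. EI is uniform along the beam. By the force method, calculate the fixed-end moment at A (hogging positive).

M_A = 310.1 kN·m

Choose R_B as the redundant. The primary structure is the cantilever fixed at A.
Downward deflection at the released point B due to the loads:
  point load 135 at a = 3.5: Pa²(3L − a)/(6EI) = 10612/EI
Flexibility coefficient — unit upward force at B: δ_{BB} = L³/(3EI) = 914.7/EI.
Compatibility at B: δ_0 − R_B·δ_{BB} = 0, so R_B = 10612/914.7 = 11.6 kN.
Moment equilibrium about A: M_A = Σ(load moments about A) − R_B·L = 472.5 − 11.6×14 = 310.1 kN·m.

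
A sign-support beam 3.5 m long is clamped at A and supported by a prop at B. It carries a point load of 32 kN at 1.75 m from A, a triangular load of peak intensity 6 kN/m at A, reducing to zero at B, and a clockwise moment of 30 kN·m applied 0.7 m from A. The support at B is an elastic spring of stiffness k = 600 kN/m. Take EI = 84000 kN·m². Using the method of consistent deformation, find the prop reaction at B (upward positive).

R_B = 1.55 kN

Remove the prop at B; the released (primary) structure is a cantilever built in at A.
Free-end deflection of the primary structure under the applied loading (downward +):
  point load 32 at a = 1.75: Pa²(3L − a)/(6EI) = 142.9/EI
  triangular load, peak 6 at the fixed end: w₀L⁴/(30EI) = 30.01/EI
  clockwise couple 30 at a = 0.7: M₀a(2L − a)/(2EI) = 66.15/EI
  δ_0 = 239.1/EI
Tip deflection under a unit load at B: L³/(3EI) = 14.29/EI.
With EI = 84000 kN·m²: δ_0 = 0.002846 m and δ_{BB} = 0.00017 m/kN.
Compatibility — the spring shortens by R_B/k under the reaction it provides: δ_0 − R_B·δ_{BB} = R_B/k. With 1/k = 0.001667 m/kN, R_B = δ_0 / (δ_{BB} + 1/k) = 0.002846 / (0.00017 + 0.001667) = 1.55 kN.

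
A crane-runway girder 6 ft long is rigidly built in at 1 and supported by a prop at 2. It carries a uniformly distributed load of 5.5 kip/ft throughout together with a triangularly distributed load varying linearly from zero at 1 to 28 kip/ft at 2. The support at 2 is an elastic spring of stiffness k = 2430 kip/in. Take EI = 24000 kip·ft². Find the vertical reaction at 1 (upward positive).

R_1 = 59.09 kip

Remove the prop at 2; the released (primary) structure is a cantilever built in at 1.
Primary-structure tip deflection at 2 by superposition:
  UDL 5.5: wL⁴/(8EI) = 891/EI
  triangular load, peak 28 at the free end: 11w₀L⁴/(120EI) = 3326/EI
  δ_0 = 4217/EI
Tip deflection under a unit load at 2: L³/(3EI) = 72/EI.
With EI = 24000 kip·ft²: δ_0 = 0.17572 ft and δ_{22} = 0.003 ft/kip.
Compatibility — the spring shortens by R_2/k under the reaction it provides: δ_0 − R_2·δ_{22} = R_2/k. With 1/k = 1/(2430×12) ft/kip = 0.000034 ft/kip, R_2 = δ_0 / (δ_{22} + 1/k) = 0.17572 / (0.003 + 0.000034) = 57.91 kip.
Vertical equilibrium: R_1 = ΣP − R_2 = 117 − 57.91 = 59.09 kip.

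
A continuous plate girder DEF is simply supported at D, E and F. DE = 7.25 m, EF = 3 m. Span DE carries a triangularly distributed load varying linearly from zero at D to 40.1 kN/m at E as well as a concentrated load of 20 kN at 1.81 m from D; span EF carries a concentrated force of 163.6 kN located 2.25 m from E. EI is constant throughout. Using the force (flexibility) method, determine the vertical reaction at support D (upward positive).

R_D = 45.77 kN

Take M_E as the redundant. Released structure: two simple spans DE and EF with a hinge at E.
Rotations at E on the released spans (each span's end-slope, ×1/EI):
  span DE: triangular load, peak 40.1: w₀L³/(45EI) = 339.6/EI
  span DE: point load 20 at a = 1.81: Pab(L + a)/(6LEI) = 41.02/EI
  span EF: point load 163.6 at a = 2.25: Pab(L + b)/(6LEI) = 57.52/EI
  relative rotation θ_0 = (380.6 + 57.52)/EI = 438.1/EI
A unit hogging moment at E produces rotation L₁/(3EI) + L₂/(3EI) = 3.417/EI.
Slope continuity at E: θ_0 = M_E·3.417/EI, so M_E = 438.1/3.417 = 128.2 kN·m (hogging).
Span DE, ΣM about D with M_E applied at E: R_E^{DE}·7.25 = 738.8 + 128.2, so R_E^{DE} = 119.6 kN and R_D = 165.4 − 119.6 = 45.77 kN.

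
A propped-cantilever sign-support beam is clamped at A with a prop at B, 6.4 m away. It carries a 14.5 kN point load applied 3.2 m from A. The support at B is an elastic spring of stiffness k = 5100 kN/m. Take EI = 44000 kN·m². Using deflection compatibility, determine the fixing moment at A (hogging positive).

M_A = 20.01 kN·m

Take the reaction at B as the redundant and release it; the primary structure is a cantilever fixed at A.
Primary-structure tip deflection at B by superposition:
  point load 14.5 at a = 3.2: Pa²(3L − a)/(6EI) = 395.9/EI
Tip deflection under a unit load at B: L³/(3EI) = 87.38/EI.
With EI = 44000 kN·m²: δ_0 = 0.008999 m and δ_{BB} = 0.001986 m/kN.
Compatibility — the spring shortens by R_B/k under the reaction it provides: δ_0 − R_B·δ_{BB} = R_B/k. With 1/k = 0.000196 m/kN, R_B = δ_0 / (δ_{BB} + 1/k) = 0.008999 / (0.001986 + 0.000196) = 4.124 kN.
Moment equilibrium about A: M_A = Σ(load moments about A) − R_B·L = 46.4 − 4.124×6.4 = 20.01 kN·m.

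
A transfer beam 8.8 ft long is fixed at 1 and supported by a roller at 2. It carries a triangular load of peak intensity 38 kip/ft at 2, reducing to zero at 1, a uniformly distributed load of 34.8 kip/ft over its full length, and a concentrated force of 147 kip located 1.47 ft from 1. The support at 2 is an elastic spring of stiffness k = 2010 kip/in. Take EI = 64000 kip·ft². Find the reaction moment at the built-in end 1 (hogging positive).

M_1 = 695.1 kip·ft

Take the reaction at 2 as the redundant and release it; the primary structure is a cantilever fixed at 1.
Deflection at 2 on the released cantilever, summing each load's contribution:
  triangular load, peak 38 at the free end: 11w₀L⁴/(120EI) = 20889/EI
  UDL 34.8: wL⁴/(8EI) = 26087/EI
  point load 147 at a = 1.47: Pa²(3L − a)/(6EI) = 1320/EI
  δ_0 = 48296/EI
Flexibility coefficient — unit upward force at 2: δ_{22} = L³/(3EI) = 227.2/EI.
With EI = 64000 kip·ft²: δ_0 = 0.75462 ft and δ_{22} = 0.003549 ft/kip.
Compatibility — the spring shortens by R_2/k under the reaction it provides: δ_0 − R_2·δ_{22} = R_2/k. With 1/k = 1/(2010×12) ft/kip = 0.000041 ft/kip, R_2 = δ_0 / (δ_{22} + 1/k) = 0.75462 / (0.003549 + 0.000041) = 210.2 kip.
Moment equilibrium about 1: M_1 = Σ(load moments about 1) − R_2·L = 2544 − 210.2×8.8 = 695.1 kip·ft.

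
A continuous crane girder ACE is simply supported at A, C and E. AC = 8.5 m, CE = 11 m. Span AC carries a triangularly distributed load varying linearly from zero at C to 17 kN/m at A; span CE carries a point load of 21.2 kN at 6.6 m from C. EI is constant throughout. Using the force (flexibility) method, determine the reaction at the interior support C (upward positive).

R_C = 43.69 kN

Take M_C as the redundant. Released structure: two simple spans AC and CE with a hinge at C.
Rotations at C on the released spans (each span's end-slope, ×1/EI):
  span AC: triangular load, peak 17: 7w₀L³/(360EI) = 203/EI
  span CE: point load 21.2 at a = 6.6: Pab(L + b)/(6LEI) = 143.7/EI
  relative rotation θ_0 = (203 + 143.7)/EI = 346.7/EI
A unit hogging moment at C produces rotation L₁/(3EI) + L₂/(3EI) = 6.5/EI.
Compatibility: M_C·(L₁+L₂)/(3EI) = θ_0, giving M_C = 53.33 kN·m (hogging).
Span AC, ΣM about A with M_C applied at C: R_C^{AC}·8.5 = 204.7 + 53.33, so R_C^{AC} = 30.36 kN and R_A = 72.25 − 30.36 = 41.89 kN.
Span CE, ΣM about E: R_C^{CE}·11 = 93.28 + 53.33, so R_C^{CE} = 13.33 kN and R_E = 21.2 − 13.33 = 7.872 kN.
R_C = 30.36 + 13.33 = 43.69 kN.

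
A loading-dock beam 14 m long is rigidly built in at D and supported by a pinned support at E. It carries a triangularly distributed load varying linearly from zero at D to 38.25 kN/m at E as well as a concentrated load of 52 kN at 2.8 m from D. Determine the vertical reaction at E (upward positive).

R_E = 150.2 kN

Release the roller at E. Primary structure: cantilever fixed at D.
Downward deflection at the released point E due to the loads:
  triangular load, peak 38.25 at the free end: 11w₀L⁴/(120EI) = 134696/EI
  point load 52 at a = 2.8: Pa²(3L − a)/(6EI) = 2664/EI
  δ_0 = 137360/EI
Tip deflection under a unit load at E: L³/(3EI) = 914.7/EI.
Compatibility at E: δ_0 − R_E·δ_{EE} = 0, so R_E = 137360/914.7 = 150.2 kN.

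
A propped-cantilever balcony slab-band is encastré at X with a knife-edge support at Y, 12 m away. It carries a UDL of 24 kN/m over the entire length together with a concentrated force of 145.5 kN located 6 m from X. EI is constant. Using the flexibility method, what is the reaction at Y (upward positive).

R_Y = 153.5 kN

Remove the prop at Y; the released (primary) structure is a cantilever built in at X.
Downward deflection at the released point Y due to the loads:
  UDL 24: wL⁴/(8EI) = 62208/EI
  point load 145.5 at a = 6: Pa²(3L − a)/(6EI) = 26190/EI
  δ_0 = 88398/EI
Flexibility coefficient — unit upward force at Y: δ_{YY} = L³/(3EI) = 576/EI.
Compatibility at Y: δ_0 − R_Y·δ_{YY} = 0, so R_Y = 88398/576 = 153.5 kN.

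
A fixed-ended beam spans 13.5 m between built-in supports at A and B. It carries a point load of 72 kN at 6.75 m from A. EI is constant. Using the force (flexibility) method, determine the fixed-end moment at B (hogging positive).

M_B = 121.5 kN·m

Take the two fixed-end moments M_A, M_B as redundants; the released structure is the simple span AB.
End rotations of the released simple span under the applied load (×1/EI):
  at A: point load 72 at a = 6.75: Pab(L + b)/(6LEI) = 820.1/EI
  at B: point load 72 at a = 6.75: Pab(L + a)/(6LEI) = 820.1/EI
  θ_A0 = 820.1/EI,  θ_B0 = 820.1/EI
Flexibility coefficients: a unit moment at one end gives L/(3EI) there and L/(6EI) at the far end, so f₁₁ = f₂₂ = 4.5/EI and f₁₂ = f₂₁ = 2.25/EI.
Compatibility — zero rotation at each built-in end:
  4.5 M_A + 2.25 M_B = 820.1
  2.25 M_A + 4.5 M_B = 820.1
Solving the pair gives M_A = 121.5 kN·m and M_B = 121.5 kN·m (hogging).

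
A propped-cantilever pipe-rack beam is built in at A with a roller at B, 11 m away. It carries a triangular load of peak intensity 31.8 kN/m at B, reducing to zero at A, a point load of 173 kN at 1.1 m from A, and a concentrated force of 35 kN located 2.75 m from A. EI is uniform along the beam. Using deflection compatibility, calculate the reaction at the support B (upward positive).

Take the reaction at B as the redundant and release it; the primary structure is a cantilever fixed at A.
Primary-structure tip deflection at B by superposition:
  triangular load, peak 31.8 at the free end: 11w₀L⁴/(120EI) = 42679/EI
  point load 173 at a = 1.1: Pa²(3L − a)/(6EI) = 1113/EI
  point load 35 at a = 2.75: Pa²(3L − a)/(6EI) = 1334/EI
  δ_0 = 45126/EI
Flexibility coefficient — unit upward force at B: δ_{BB} = L³/(3EI) = 443.7/EI.
The prop prevents deflection at B: R_B = δ_0/δ_{BB} = 45126/443.7 = 101.7 kN.

R_B = 101.7 kN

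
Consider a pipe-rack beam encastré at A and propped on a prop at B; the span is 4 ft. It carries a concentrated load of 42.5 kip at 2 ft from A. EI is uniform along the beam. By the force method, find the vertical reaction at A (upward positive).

Remove the prop at B; the released (primary) structure is a cantilever built in at A.
Free-end deflection of the primary structure under the applied loading (downward +):
  point load 42.5 at a = 2: Pa²(3L − a)/(6EI) = 283.3/EI
Tip deflection under a unit load at B: L³/(3EI) = 21.33/EI.
The prop prevents deflection at B: R_B = δ_0/δ_{BB} = 283.3/21.33 = 13.28 kip.
Vertical equilibrium: R_A = ΣP − R_B = 42.5 − 13.28 = 29.22 kip.

R_A = 29.22 kip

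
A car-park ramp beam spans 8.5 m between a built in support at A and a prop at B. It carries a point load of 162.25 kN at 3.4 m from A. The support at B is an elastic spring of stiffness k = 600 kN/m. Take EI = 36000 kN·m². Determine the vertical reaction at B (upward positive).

Choose R_B as the redundant. The primary structure is the cantilever fixed at A.
Primary-structure tip deflection at B by superposition:
  point load 162.25 at a = 3.4: Pa²(3L − a)/(6EI) = 6908/EI
Tip deflection under a unit load at B: L³/(3EI) = 204.7/EI.
With EI = 36000 kN·m²: δ_0 = 0.1919 m and δ_{BB} = 0.005686 m/kN.
Compatibility — the spring shortens by R_B/k under the reaction it provides: δ_0 − R_B·δ_{BB} = R_B/k. With 1/k = 0.001667 m/kN, R_B = δ_0 / (δ_{BB} + 1/k) = 0.1919 / (0.005686 + 0.001667) = 26.1 kN.

R_B = 26.1 kN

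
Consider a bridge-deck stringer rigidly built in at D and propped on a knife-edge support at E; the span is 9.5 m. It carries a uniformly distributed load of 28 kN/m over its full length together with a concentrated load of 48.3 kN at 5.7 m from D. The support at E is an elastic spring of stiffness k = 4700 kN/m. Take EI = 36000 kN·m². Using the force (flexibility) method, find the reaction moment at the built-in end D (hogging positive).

Choose R_E as the redundant. The primary structure is the cantilever fixed at D.
Free-end deflection of the primary structure under the applied loading (downward +):
  UDL 28: wL⁴/(8EI) = 28508/EI
  point load 48.3 at a = 5.7: Pa²(3L − a)/(6EI) = 5963/EI
  δ_0 = 34471/EI
Tip deflection under a unit load at E: L³/(3EI) = 285.8/EI.
With EI = 36000 kN·m²: δ_0 = 0.95753 m and δ_{EE} = 0.007939 m/kN.
Compatibility — the spring shortens by R_E/k under the reaction it provides: δ_0 − R_E·δ_{EE} = R_E/k. With 1/k = 0.000213 m/kN, R_E = δ_0 / (δ_{EE} + 1/k) = 0.95753 / (0.007939 + 0.000213) = 117.5 kN.
Moment equilibrium about D: M_D = Σ(load moments about D) − R_E·L = 1539 − 117.5×9.5 = 422.9 kN·m.

M_D = 422.9 kN·m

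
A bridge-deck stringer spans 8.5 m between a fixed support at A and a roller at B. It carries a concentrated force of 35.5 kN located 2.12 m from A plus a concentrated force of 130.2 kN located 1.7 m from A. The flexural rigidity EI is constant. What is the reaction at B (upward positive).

Choose R_B as the redundant. The primary structure is the cantilever fixed at A.
Free-end deflection of the primary structure under the applied loading (downward +):
  point load 35.5 at a = 2.12: Pa²(3L − a)/(6EI) = 621.7/EI
  point load 130.2 at a = 1.7: Pa²(3L − a)/(6EI) = 1493/EI
  δ_0 = 2114/EI
Tip deflection under a unit load at B: L³/(3EI) = 204.7/EI.
Compatibility at B: δ_0 − R_B·δ_{BB} = 0, so R_B = 2114/204.7 = 10.33 kN.

R_B = 10.33 kN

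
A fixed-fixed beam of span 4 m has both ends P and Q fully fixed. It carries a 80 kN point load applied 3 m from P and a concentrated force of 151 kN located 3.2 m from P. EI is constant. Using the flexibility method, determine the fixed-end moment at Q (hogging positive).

Release both end moments; the primary structure is a simply-supported span PQ with redundants M_P and M_Q.
End rotations of the released simple span under the applied load (×1/EI):
  at P: point load 80 at a = 3: Pab(L + b)/(6LEI) = 50/EI
  at Q: point load 80 at a = 3: Pab(L + a)/(6LEI) = 70/EI
  at P: point load 151 at a = 3.2: Pab(L + b)/(6LEI) = 77.31/EI
  at Q: point load 151 at a = 3.2: Pab(L + a)/(6LEI) = 116/EI
  θ_P0 = 127.3/EI,  θ_Q0 = 186/EI
Flexibility coefficients: a unit moment at one end gives L/(3EI) there and L/(6EI) at the far end, so f₁₁ = f₂₂ = 1.333/EI and f₁₂ = f₂₁ = 0.6667/EI.
Compatibility — zero rotation at each built-in end:
  1.333 M_P + 0.6667 M_Q = 127.3
  0.6667 M_P + 1.333 M_Q = 186
Solving the pair gives M_P = 34.33 kN·m and M_Q = 122.3 kN·m (hogging).

M_Q = 122.3 kN·m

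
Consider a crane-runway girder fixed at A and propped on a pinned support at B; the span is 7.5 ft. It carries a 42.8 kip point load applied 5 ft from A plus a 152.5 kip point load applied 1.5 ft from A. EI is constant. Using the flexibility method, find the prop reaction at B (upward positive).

Remove the prop at B; the released (primary) structure is a cantilever built in at A.
Downward deflection at the released point B due to the loads:
  point load 42.8 at a = 5: Pa²(3L − a)/(6EI) = 3121/EI
  point load 152.5 at a = 1.5: Pa²(3L − a)/(6EI) = 1201/EI
  δ_0 = 4322/EI
Flexibility coefficient — unit upward force at B: δ_{BB} = L³/(3EI) = 140.6/EI.
Compatibility at B: δ_0 − R_B·δ_{BB} = 0, so R_B = 4322/140.6 = 30.73 kip.

R_B = 30.73 kip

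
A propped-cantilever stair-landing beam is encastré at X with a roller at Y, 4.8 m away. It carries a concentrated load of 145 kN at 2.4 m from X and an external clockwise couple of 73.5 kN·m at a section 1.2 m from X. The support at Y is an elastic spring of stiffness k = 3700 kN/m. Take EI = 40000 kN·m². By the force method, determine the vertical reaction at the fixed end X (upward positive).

Take the reaction at Y as the redundant and release it; the primary structure is a cantilever fixed at X.
Free-end deflection of the primary structure under the applied loading (downward +):
  point load 145 at a = 2.4: Pa²(3L − a)/(6EI) = 1670/EI
  clockwise couple 73.5 at a = 1.2: M₀a(2L − a)/(2EI) = 370.4/EI
  δ_0 = 2041/EI
Tip deflection under a unit load at Y: L³/(3EI) = 36.86/EI.
With EI = 40000 kN·m²: δ_0 = 0.051021 m and δ_{YY} = 0.000922 m/kN.
Compatibility — the spring shortens by R_Y/k under the reaction it provides: δ_0 − R_Y·δ_{YY} = R_Y/k. With 1/k = 0.00027 m/kN, R_Y = δ_0 / (δ_{YY} + 1/k) = 0.051021 / (0.000922 + 0.00027) = 42.81 kN.
Vertical equilibrium: R_X = ΣP − R_Y = 145 − 42.81 = 102.2 kN.

R_X = 102.2 kN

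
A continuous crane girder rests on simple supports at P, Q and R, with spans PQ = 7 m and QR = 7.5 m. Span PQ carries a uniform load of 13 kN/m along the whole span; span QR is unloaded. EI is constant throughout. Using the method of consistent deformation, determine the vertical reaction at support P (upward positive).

R_P = 40.01 kN

Insert a hinge at Q; M_Q is the redundant, and each span becomes simply supported.
End slopes at the hinge Q, treating each span as simply supported:
  span PQ: UDL 13: wL³/(24EI) = 185.8/EI
  relative rotation θ_0 = (185.8 + 0)/EI = 185.8/EI
A unit hogging moment at Q produces rotation L₁/(3EI) + L₂/(3EI) = 4.833/EI.
Slope continuity at Q: θ_0 = M_Q·4.833/EI, so M_Q = 185.8/4.833 = 38.44 kN·m (hogging).
Span PQ, ΣM about P with M_Q applied at Q: R_Q^{PQ}·7 = 318.5 + 38.44, so R_Q^{PQ} = 50.99 kN and R_P = 91 − 50.99 = 40.01 kN.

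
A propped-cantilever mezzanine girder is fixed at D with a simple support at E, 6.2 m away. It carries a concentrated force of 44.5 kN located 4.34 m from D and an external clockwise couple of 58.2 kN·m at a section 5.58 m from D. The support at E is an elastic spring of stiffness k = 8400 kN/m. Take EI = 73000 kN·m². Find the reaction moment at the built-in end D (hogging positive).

M_D = 33.29 kN·m

Choose R_E as the redundant. The primary structure is the cantilever fixed at D.
Free-end deflection of the primary structure under the applied loading (downward +):
  point load 44.5 at a = 4.34: Pa²(3L − a)/(6EI) = 1992/EI
  clockwise couple 58.2 at a = 5.58: M₀a(2L − a)/(2EI) = 1107/EI
  δ_0 = 3100/EI
Tip deflection under a unit load at E: L³/(3EI) = 79.44/EI.
With EI = 73000 kN·m²: δ_0 = 0.042459 m and δ_{EE} = 0.001088 m/kN.
Compatibility — the spring shortens by R_E/k under the reaction it provides: δ_0 − R_E·δ_{EE} = R_E/k. With 1/k = 0.000119 m/kN, R_E = δ_0 / (δ_{EE} + 1/k) = 0.042459 / (0.001088 + 0.000119) = 35.17 kN.
Moment equilibrium about D: M_D = Σ(load moments about D) − R_E·L = 251.3 − 35.17×6.2 = 33.29 kN·m.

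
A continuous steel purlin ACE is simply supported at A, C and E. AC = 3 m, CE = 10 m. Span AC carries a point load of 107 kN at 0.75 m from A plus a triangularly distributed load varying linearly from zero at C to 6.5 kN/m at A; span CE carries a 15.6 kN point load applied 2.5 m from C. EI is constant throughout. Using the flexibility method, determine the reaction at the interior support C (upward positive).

Release continuity at C by inserting a hinge; the redundant is the internal moment M_C. The primary structure is two simply-supported spans AC and CE.
Discontinuity in slope at C on the released structure — sum the simple-span end rotations:
  span AC: point load 107 at a = 0.75: Pab(L + a)/(6LEI) = 37.62/EI
  span AC: triangular load, peak 6.5: 7w₀L³/(360EI) = 3.413/EI
  span CE: point load 15.6 at a = 2.5: Pab(L + b)/(6LEI) = 85.31/EI
  relative rotation θ_0 = (41.03 + 85.31)/EI = 126.3/EI
A unit hogging moment at C produces rotation L₁/(3EI) + L₂/(3EI) = 4.333/EI.
Compatibility: M_C·(L₁+L₂)/(3EI) = θ_0, giving M_C = 29.16 kN·m (hogging).
Span AC, ΣM about A with M_C applied at C: R_C^{AC}·3 = 90 + 29.16, so R_C^{AC} = 39.72 kN and R_A = 116.8 − 39.72 = 77.03 kN.
Span CE, ΣM about E: R_C^{CE}·10 = 117 + 29.16, so R_C^{CE} = 14.62 kN and R_E = 15.6 − 14.62 = 0.9844 kN.
R_C = 39.72 + 14.62 = 54.33 kN.

R_C = 54.33 kN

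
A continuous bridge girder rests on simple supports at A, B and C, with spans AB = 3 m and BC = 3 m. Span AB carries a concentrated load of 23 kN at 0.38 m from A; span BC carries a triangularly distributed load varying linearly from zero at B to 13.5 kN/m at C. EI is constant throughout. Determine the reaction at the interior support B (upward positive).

R_B = 13.46 kN

Take M_B as the redundant. Released structure: two simple spans AB and BC with a hinge at B.
End slopes at the hinge B, treating each span as simply supported:
  span AB: point load 23 at a = 0.38: Pab(L + a)/(6LEI) = 4.3/EI
  span BC: triangular load, peak 13.5: 7w₀L³/(360EI) = 7.088/EI
  relative rotation θ_0 = (4.3 + 7.088)/EI = 11.39/EI
A unit hogging moment at B produces rotation L₁/(3EI) + L₂/(3EI) = 2/EI.
Compatibility: M_B·(L₁+L₂)/(3EI) = θ_0, giving M_B = 5.694 kN·m (hogging).
Span AB, ΣM about A with M_B applied at B: R_B^{AB}·3 = 8.74 + 5.694, so R_B^{AB} = 4.811 kN and R_A = 23 − 4.811 = 18.19 kN.
Span BC, ΣM about C: R_B^{BC}·3 = 20.25 + 5.694, so R_B^{BC} = 8.648 kN and R_C = 20.25 − 8.648 = 11.6 kN.
R_B = 4.811 + 8.648 = 13.46 kN.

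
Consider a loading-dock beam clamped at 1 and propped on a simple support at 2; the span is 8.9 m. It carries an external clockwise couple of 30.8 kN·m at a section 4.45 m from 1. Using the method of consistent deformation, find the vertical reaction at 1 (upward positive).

R_1 = -3.893 kN

Release the roller at 2. Primary structure: cantilever fixed at 1.
Free-end deflection of the primary structure under the applied loading (downward +):
  clockwise couple 30.8 at a = 4.45: M₀a(2L − a)/(2EI) = 914.9/EI
Tip deflection under a unit load at 2: L³/(3EI) = 235/EI.
Compatibility at 2: δ_0 − R_2·δ_{22} = 0, so R_2 = 914.9/235 = 3.893 kN.
Vertical equilibrium: R_1 = ΣP − R_2 = 0 − 3.893 = -3.893 kN.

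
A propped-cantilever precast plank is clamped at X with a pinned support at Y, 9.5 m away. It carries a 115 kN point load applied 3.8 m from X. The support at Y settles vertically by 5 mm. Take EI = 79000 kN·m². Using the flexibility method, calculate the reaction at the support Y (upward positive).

R_Y = 22.54 kN

Release the roller at Y. Primary structure: cantilever fixed at X.
Downward deflection at the released point Y due to the loads:
  point load 115 at a = 3.8: Pa²(3L − a)/(6EI) = 6836/EI
Tip deflection under a unit load at Y: L³/(3EI) = 285.8/EI.
With EI = 79000 kN·m²: δ_0 = 0.086533 m and δ_{YY} = 0.003618 m/kN.
Compatibility — the beam at Y must follow the support down by 0.005 m: δ_0 − R_Y·δ_{YY} = 0.005, so R_Y = (0.086533 − 0.005)/0.003618 = 22.54 kN.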